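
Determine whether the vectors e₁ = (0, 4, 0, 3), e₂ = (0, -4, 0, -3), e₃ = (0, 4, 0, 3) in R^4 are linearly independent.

Row-reduce the matrix whose columns are e₁, e₂, e₃.
The reduction yields 1 nonzero row, so the rank is 1.
Since rank 1 < 3, the set is linearly dependent.

linearly dependent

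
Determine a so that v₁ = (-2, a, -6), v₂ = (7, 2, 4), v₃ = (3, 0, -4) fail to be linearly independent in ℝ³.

a = -13/10

The set is linearly dependent precisely when det[v₁; v₂; v₃] = 0.
Cofactor expansion gives det = 40*a + 52.
Solving 40*a + 52 = 0 yields a = -13/10.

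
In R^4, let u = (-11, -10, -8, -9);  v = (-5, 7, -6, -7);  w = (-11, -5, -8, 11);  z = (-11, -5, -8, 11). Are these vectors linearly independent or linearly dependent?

linearly dependent

Two of the vectors are equal, giving an immediate dependence.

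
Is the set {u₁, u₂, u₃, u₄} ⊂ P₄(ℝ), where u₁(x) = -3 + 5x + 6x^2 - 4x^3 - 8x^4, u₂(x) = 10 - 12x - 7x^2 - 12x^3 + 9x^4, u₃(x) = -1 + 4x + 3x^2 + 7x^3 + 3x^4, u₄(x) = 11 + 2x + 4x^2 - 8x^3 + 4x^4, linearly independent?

linearly independent

Write each element as a coordinate vector in ℝ⁵ using {1, x, …, x^4}.
Place the vectors as rows of a 4×5 matrix and reduce to echelon form.
The reduction yields 4 nonzero rows, so the rank is 4.
Since rank = 4 (the number of vectors), the set is linearly independent.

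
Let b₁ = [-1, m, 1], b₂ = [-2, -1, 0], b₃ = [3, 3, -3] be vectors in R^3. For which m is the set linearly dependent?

Place the vectors as rows of a 3×3 matrix; dependence ⇔ determinant zero.
Cofactor expansion gives det = -6*m - 6.
Solving -6*m - 6 = 0 yields m = -1.

m = -1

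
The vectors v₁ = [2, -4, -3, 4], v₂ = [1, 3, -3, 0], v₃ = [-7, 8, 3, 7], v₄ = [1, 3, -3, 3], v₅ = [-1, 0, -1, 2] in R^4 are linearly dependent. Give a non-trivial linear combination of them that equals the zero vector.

2v₁ + 3v₂ + v₃ - 3v₄ - 3v₅ = 0

Row-reduce the matrix with v₁, v₂, v₃, v₄, v₅ as columns; the null space gives the coefficients.
A generator of the null space is (2, 3, 1, -3, -3).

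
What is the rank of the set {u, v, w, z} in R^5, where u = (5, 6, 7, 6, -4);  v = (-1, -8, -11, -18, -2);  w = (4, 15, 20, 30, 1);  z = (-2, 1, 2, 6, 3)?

Form the matrix with u, v, w, z as columns and reduce.
Exactly 2 pivots survive; hence the rank is 2.

rank 2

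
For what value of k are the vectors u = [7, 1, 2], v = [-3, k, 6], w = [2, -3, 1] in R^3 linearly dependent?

k = -53

The set is linearly dependent precisely when det[u; v; w] = 0.
Cofactor expansion gives det = 3*k + 159.
Solving 3*k + 159 = 0 yields k = -53.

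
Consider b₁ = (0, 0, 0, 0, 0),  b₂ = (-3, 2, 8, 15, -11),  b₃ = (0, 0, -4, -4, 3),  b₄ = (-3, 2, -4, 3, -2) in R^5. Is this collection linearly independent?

linearly dependent

One of the vectors is the zero vector, so the set is linearly dependent.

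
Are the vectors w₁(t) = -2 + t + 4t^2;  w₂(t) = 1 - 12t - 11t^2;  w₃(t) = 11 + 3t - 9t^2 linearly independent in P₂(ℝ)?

linearly independent

Write each element as a coordinate vector in ℝ³ using {1, t, t^2}.
Row-reduce the matrix whose columns are w₁, w₂, w₃.
The reduction yields 3 nonzero rows, so the rank is 3.
Since rank = 3 (the number of vectors), the set is linearly independent.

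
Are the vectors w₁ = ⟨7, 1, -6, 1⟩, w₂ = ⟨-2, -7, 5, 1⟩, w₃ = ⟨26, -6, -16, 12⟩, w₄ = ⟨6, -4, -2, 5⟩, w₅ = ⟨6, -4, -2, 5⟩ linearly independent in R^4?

linearly dependent

There are 5 vectors in a 4-dimensional space, so they cannot be linearly independent.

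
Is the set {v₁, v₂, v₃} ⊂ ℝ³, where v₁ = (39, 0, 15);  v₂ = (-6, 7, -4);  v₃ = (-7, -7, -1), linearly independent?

linearly dependent

Row-reduce the matrix whose columns are v₁, v₂, v₃.
The reduction yields 2 nonzero rows, so the rank is 2.
Since rank 2 < 3, the set is linearly dependent.
Indeed v₁ + 3v₂ + 3v₃ = 0.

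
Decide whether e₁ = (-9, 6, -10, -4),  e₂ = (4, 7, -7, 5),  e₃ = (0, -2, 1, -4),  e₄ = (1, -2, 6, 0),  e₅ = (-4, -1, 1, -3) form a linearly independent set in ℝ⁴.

linearly dependent

There are 5 vectors in a 4-dimensional space, so they cannot be linearly independent.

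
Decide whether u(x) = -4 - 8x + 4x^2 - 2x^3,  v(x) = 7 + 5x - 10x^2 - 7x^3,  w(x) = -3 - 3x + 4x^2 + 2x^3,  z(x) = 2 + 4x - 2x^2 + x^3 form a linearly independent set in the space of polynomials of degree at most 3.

linearly dependent

Write each element as a coordinate vector in ℝ⁴ using {1, x, …, x^3}.
The matrix [u|v|w|z] has determinant 0.
A zero determinant means the columns are linearly dependent.
Indeed u - 2v - 6w = 0.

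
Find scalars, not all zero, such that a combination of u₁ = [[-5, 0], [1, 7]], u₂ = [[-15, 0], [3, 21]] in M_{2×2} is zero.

3u₁ - u₂ = 0

Pass to coordinate vectors relative to the basis {E₁₁, E₁₂, E₂₁, E₂₂}.
Write the vectors as columns of a matrix and find a nonzero vector in its null space.
One solution (up to scaling) is (3, -1).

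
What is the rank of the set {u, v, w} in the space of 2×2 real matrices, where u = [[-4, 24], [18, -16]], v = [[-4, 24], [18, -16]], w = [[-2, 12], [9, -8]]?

Pass to coordinate vectors with respect to the basis {E₁₁, E₁₂, E₂₁, E₂₂}.
Row-reduce the 3×4 matrix with these as rows.
Exactly 1 pivot survives; hence the rank is 1.

rank 1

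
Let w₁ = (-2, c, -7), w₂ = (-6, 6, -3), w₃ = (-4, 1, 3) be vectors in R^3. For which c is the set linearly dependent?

c = 28/5

Dependence holds iff the 3×3 matrix [w₁ w₂ w₃] is singular.
Cofactor expansion gives det = 30*c - 168.
Solving 30*c - 168 = 0 yields c = 28/5.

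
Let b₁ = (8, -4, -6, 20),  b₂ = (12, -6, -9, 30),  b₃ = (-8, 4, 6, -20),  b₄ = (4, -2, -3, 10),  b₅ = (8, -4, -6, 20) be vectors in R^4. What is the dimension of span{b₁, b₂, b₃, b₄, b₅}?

dim = 1

Row-reduce the 5×4 matrix with these as rows.
The echelon form has 1 nonzero row, so the rank is 1.
(With 5 elements in a 4-dimensional space the rank is at most 4.)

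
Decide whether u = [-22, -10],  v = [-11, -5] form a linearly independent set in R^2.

linearly dependent

Place the vectors as rows of a 2×2 matrix and reduce to echelon form.
The reduction yields 1 nonzero row, so the rank is 1.
Since rank 1 < 2, the set is linearly dependent.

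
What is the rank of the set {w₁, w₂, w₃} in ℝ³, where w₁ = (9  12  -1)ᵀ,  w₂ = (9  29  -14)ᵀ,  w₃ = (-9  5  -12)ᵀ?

rank 2

Put the 3×3 matrix [w₁|w₂|w₃] into echelon form.
There are 2 pivot columns, so rank = 2.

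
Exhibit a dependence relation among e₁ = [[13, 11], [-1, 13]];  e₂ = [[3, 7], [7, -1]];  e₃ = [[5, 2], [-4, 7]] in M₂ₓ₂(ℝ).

Pass to coordinate vectors relative to the basis {E₁₁, E₁₂, E₂₁, E₂₂}.
Write the vectors as columns of a matrix and find a nonzero vector in its null space.
The free variable yields coefficients (1, -1, -2) (any nonzero multiple also works).

e₁ - e₂ - 2e₃ = 0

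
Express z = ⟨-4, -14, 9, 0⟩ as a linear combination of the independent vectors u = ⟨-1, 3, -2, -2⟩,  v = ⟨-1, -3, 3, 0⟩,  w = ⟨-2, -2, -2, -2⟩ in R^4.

z = -u + 3v + w

Set up the augmented matrix [u | v | w | z] and row-reduce.
The system has the unique solution (a₁, a₂, a₃) = (-1, 3, 1).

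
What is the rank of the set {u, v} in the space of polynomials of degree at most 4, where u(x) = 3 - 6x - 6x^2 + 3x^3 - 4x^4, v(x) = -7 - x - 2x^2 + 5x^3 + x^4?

Use coordinates relative to {1, x, …, x^4}.
Put the 5×2 matrix [u|v] into echelon form.
There are 2 pivot columns, so rank = 2.

rank 2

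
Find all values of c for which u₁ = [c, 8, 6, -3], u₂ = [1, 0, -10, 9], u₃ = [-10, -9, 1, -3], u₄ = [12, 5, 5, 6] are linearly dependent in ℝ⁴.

Place the vectors as rows of a 4×4 matrix; dependence ⇔ determinant zero.
Cofactor expansion gives det = 7224 - 840*c.
This vanishes exactly when c = 43/5.

c = 43/5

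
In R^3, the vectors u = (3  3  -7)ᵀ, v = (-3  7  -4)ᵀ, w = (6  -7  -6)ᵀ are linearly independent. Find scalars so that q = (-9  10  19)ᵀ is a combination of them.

q = u - 2v - 3w

Since u, v, w are independent, the coefficients expressing q are uniquely determined by a linear system.
Back-substitution yields (a₁, a₂, a₃) = (1, -2, -3).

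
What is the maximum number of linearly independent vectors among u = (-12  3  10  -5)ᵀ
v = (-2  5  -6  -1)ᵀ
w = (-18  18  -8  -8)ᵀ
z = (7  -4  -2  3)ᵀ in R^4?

2

Form the matrix with u, v, w, z as columns and reduce.
Reduction leaves 2 leading entries, giving rank 2.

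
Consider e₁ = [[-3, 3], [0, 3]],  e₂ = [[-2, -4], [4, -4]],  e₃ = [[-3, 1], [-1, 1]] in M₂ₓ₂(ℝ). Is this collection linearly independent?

linearly independent

Take coordinates with respect to the standard basis {E₁₁, E₁₂, E₂₁, E₂₂}.
Row-reduce the matrix whose columns are e₁, e₂, e₃.
The reduction yields 3 nonzero rows, so the rank is 3.
Since rank = 3 (the number of vectors), the set is linearly independent.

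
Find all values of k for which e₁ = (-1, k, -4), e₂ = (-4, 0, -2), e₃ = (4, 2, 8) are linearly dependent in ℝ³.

k = -7/6

Dependence holds iff the 3×3 matrix [e₁ e₂ e₃] is singular.
Expanding, det = 24*k + 28.
This vanishes exactly when k = -7/6.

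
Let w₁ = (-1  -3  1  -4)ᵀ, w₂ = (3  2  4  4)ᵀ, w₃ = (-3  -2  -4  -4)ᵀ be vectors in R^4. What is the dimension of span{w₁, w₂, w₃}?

Apply Gaussian elimination to the matrix whose rows are w₁, w₂, w₃.
There are 2 pivot columns, so rank = 2.

2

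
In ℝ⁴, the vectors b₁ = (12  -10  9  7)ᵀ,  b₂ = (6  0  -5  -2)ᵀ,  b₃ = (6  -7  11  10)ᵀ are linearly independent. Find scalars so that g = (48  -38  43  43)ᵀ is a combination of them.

g = b₁ + 2b₂ + 4b₃

Write g = α₁b₁ + … + α₃b₃ and equate components.
Row-reducing the augmented matrix gives the unique coefficients (α₁, α₂, α₃) = (1, 2, 4).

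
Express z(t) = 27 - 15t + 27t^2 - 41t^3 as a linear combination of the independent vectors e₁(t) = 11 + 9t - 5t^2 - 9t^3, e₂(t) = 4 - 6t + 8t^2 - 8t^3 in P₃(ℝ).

Identify each element with its coordinate vector in ℝ⁴ via {1, t, …, t^3}.
Since e₁, e₂ are independent, the coefficients expressing z are uniquely determined by a linear system.
The system has the unique solution (a₁, a₂) = (1, 4).

z = e₁ + 4e₂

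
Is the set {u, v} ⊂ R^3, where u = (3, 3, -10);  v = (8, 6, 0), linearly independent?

linearly independent

Row-reduce the matrix whose columns are u, v.
The reduction yields 2 nonzero rows, so the rank is 2.
Since rank = 2 (the number of vectors), the set is linearly independent.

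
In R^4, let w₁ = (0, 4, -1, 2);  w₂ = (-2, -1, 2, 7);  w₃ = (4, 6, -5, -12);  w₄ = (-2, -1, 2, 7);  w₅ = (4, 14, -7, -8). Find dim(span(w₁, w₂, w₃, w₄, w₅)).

2

Apply Gaussian elimination to the matrix whose rows are w₁, w₂, w₃, w₄, w₅.
There are 2 pivot columns, so rank = 2.
(With 5 elements in a 4-dimensional space the rank is at most 4.)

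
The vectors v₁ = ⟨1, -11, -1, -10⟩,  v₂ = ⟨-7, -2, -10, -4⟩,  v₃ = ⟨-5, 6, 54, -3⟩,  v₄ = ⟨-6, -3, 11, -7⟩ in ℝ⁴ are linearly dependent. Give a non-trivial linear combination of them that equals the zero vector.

Set up α₁v₁ + … + α₄v₄ = 0 and solve the homogeneous system.
A generator of the null space is (1, 2, 1, -3).

v₁ + 2v₂ + v₃ - 3v₄ = 0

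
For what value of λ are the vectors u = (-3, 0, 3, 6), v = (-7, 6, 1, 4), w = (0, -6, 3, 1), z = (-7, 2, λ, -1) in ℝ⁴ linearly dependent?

λ = 10/9

Place the vectors as rows of a 4×4 matrix; dependence ⇔ determinant zero.
Expanding, det = 180 - 162*λ.
Setting this to zero gives λ = 10/9.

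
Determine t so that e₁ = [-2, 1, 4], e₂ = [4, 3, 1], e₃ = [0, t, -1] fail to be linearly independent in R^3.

t = -5/9

Place the vectors as rows of a 3×3 matrix; dependence ⇔ determinant zero.
The determinant works out to 18*t + 10.
Setting this to zero gives t = -5/9.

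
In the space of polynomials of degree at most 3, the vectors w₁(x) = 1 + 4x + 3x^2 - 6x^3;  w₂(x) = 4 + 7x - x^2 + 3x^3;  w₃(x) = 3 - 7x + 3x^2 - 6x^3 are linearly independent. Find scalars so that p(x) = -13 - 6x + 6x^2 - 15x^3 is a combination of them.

p = 2w₁ - 3w₂ - w₃

Work in coordinates with respect to the standard basis {1, x, …, x^3}.
Since w₁, w₂, w₃ are independent, the coefficients expressing p are uniquely determined by a linear system.
Back-substitution yields (c₁, c₂, c₃) = (2, -3, -1).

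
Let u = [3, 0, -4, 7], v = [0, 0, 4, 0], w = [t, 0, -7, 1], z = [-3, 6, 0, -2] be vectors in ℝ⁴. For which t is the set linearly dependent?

t = 3/7

Place the vectors as rows of a 4×4 matrix; dependence ⇔ determinant zero.
Cofactor expansion gives det = 72 - 168*t.
This vanishes exactly when t = 3/7.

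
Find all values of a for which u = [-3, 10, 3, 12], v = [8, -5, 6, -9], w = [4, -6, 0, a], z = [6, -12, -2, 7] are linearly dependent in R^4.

Place the vectors as rows of a 4×4 matrix; dependence ⇔ determinant zero.
Cofactor expansion gives det = 456 - 76*a.
This vanishes exactly when a = 6.

a = 6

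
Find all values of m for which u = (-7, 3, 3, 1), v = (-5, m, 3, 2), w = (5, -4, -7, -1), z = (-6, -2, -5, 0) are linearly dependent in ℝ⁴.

The vectors are dependent exactly when the determinant of the matrix with rows u, v, w, z vanishes.
Expanding, det = 105 - 14*m.
Setting this to zero gives m = 15/2.

m = 15/2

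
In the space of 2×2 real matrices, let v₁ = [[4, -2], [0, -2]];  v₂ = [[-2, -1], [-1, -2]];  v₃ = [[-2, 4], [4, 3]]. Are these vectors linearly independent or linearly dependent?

linearly independent

Write each element as a coordinate vector in ℝ⁴ using {E₁₁, E₁₂, E₂₁, E₂₂}.
Place the vectors as rows of a 3×4 matrix and reduce to echelon form.
The reduction yields 3 nonzero rows, so the rank is 3.
Since rank = 3 (the number of vectors), the set is linearly independent.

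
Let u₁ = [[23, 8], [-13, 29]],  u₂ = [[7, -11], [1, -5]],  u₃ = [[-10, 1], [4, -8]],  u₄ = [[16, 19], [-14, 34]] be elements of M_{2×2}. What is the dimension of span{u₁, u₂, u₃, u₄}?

dim = 2

Use coordinates relative to {E₁₁, E₁₂, E₂₁, E₂₂}.
Put the 4×4 matrix [u₁|u₂|u₃|u₄] into echelon form.
The echelon form has 2 nonzero rows, so the rank is 2.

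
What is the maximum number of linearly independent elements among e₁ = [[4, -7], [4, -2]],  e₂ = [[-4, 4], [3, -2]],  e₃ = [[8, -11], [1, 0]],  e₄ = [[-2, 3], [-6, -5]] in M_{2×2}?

3

Use coordinates relative to {E₁₁, E₁₂, E₂₁, E₂₂}.
Apply Gaussian elimination to the matrix whose rows are e₁, e₂, e₃, e₄.
Exactly 3 pivots survive; hence the rank is 3.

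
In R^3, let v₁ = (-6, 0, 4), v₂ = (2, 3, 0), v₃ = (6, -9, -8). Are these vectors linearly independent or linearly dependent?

linearly dependent

Place the vectors as rows of a 3×3 matrix and reduce to echelon form.
The reduction yields 2 nonzero rows, so the rank is 2.
Since rank 2 < 3, the set is linearly dependent.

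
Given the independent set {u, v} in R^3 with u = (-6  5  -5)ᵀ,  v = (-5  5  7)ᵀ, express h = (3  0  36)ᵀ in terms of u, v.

h = -3u + 3v

Write h = α₁u + α₂v and equate components.
The system has the unique solution (α₁, α₂) = (-3, 3).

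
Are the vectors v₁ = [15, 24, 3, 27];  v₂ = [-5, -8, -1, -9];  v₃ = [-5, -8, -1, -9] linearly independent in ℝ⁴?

linearly dependent

Row-reduce the matrix whose columns are v₁, v₂, v₃.
The reduction yields 1 nonzero row, so the rank is 1.
Since rank 1 < 3, the set is linearly dependent.
Indeed v₁ + 3v₂ = 0.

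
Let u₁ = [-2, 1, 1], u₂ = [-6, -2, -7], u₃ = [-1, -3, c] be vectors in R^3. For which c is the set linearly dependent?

c = -13/2

Dependence holds iff the 3×3 matrix [u₁ u₂ u₃] is singular.
Cofactor expansion gives det = 10*c + 65.
Solving 10*c + 65 = 0 yields c = -13/2.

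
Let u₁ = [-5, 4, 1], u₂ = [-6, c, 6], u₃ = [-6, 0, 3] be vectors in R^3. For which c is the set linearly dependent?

Place the vectors as rows of a 3×3 matrix; dependence ⇔ determinant zero.
Cofactor expansion gives det = -9*c - 72.
This vanishes exactly when c = -8.

c = -8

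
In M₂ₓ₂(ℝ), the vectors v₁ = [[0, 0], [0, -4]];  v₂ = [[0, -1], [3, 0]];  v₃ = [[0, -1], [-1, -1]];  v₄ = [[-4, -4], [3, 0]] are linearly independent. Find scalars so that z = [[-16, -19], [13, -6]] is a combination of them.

Identify each element with its coordinate vector in ℝ⁴ via {E₁₁, E₁₂, E₂₁, E₂₂}.
Solve the system with v₁, v₂, v₃, v₄ as columns and z as the right-hand side.
Row-reducing the augmented matrix gives the unique coefficients (c₁, …, c₄) = (1, 1, 2, 4).

z = v₁ + v₂ + 2v₃ + 4v₄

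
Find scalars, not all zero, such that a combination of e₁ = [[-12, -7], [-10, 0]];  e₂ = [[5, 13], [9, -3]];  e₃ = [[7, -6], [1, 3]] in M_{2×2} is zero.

Take coordinates with respect to {E₁₁, E₁₂, E₂₁, E₂₂}.
Write the vectors as columns of a matrix and find a nonzero vector in its null space.
A generator of the null space is (1, 1, 1).

e₁ + e₂ + e₃ = 0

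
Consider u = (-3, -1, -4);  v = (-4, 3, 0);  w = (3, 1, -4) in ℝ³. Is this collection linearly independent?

The matrix [u|v|w] has determinant 104.
A nonzero determinant means the columns are linearly independent.

linearly independent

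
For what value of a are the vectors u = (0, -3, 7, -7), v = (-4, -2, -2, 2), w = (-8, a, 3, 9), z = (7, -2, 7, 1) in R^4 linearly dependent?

Dependence holds iff the 4×4 matrix [u v w z] is singular.
Cofactor expansion gives det = -224*a - 2912.
Solving -224*a - 2912 = 0 yields a = -13.

a = -13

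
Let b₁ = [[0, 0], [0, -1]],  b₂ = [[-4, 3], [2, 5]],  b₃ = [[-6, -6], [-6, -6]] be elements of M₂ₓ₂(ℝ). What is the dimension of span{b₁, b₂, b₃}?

Represent each element by its coordinate vector in ℝ⁴.
Put the 4×3 matrix [b₁|b₂|b₃] into echelon form.
Exactly 3 pivots survive; hence the rank is 3.

dim = 3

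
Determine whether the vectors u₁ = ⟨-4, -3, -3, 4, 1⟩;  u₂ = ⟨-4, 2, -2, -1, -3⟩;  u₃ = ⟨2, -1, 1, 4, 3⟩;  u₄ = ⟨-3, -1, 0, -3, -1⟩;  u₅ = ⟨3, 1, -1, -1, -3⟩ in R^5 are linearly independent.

Row-reduce the matrix whose columns are u₁, u₂, u₃, u₄, u₅.
The reduction yields 5 nonzero rows, so the rank is 5.
Since rank = 5 (the number of vectors), the set is linearly independent.

linearly independent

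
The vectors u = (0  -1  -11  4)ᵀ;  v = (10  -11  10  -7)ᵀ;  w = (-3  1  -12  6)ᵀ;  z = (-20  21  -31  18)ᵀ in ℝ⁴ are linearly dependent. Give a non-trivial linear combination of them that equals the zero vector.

u - 2v - z = 0

Set up α₁u + … + α₄z = 0 and solve the homogeneous system.
One solution (up to scaling) is (1, -2, 0, -1).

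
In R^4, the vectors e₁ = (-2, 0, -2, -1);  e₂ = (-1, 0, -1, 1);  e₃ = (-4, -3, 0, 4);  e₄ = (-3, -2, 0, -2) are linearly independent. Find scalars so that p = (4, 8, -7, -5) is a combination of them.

Since e₁, e₂, e₃, e₄ are independent, the coefficients expressing p are uniquely determined by a linear system.
Back-substitution yields (a₁, …, a₄) = (2, 3, -2, -1).

p = 2e₁ + 3e₂ - 2e₃ - e₄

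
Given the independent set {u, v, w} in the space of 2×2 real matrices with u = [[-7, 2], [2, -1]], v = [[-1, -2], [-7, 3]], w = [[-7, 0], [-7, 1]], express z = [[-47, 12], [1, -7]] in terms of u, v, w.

z = 4u - 2v + 3w

Take coordinate vectors relative to {E₁₁, E₁₂, E₂₁, E₂₂}.
Write z = c₁u + … + c₃w and equate components.
The system has the unique solution (c₁, c₂, c₃) = (4, -2, 3).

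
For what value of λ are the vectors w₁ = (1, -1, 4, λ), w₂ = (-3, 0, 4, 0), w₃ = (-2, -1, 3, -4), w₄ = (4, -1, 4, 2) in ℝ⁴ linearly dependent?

λ = -2/3

The vectors are dependent exactly when the determinant of the matrix with rows w₁, w₂, w₃, w₄ vanishes.
Expanding, det = -27*λ - 18.
Solving -27*λ - 18 = 0 yields λ = -2/3.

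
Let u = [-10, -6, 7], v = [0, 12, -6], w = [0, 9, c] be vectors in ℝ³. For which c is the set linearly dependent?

Dependence holds iff the 3×3 matrix [u v w] is singular.
Expanding, det = -120*c - 540.
This vanishes exactly when c = -9/2.

c = -9/2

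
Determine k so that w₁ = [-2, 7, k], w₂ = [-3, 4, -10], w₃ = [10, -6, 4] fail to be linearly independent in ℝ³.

The set is linearly dependent precisely when det[w₁; w₂; w₃] = 0.
Cofactor expansion gives det = -22*k - 528.
Solving -22*k - 528 = 0 yields k = -24.

k = -24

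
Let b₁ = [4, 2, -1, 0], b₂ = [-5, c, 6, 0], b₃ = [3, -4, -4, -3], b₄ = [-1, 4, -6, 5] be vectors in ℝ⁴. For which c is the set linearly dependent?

Dependence holds iff the 4×4 matrix [b₁ b₂ b₃ b₄] is singular.
Cofactor expansion gives det = -140*c - 84.
This vanishes exactly when c = -3/5.

c = -3/5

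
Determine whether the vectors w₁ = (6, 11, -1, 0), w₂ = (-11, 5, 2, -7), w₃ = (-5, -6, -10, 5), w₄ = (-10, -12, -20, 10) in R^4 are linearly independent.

One vector is a scalar multiple of another, so the set is dependent.

linearly dependent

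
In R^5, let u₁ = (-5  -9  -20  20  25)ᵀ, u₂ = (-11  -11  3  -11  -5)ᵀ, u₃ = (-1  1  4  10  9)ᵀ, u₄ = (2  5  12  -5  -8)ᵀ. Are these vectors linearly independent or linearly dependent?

Place the vectors as rows of a 4×5 matrix and reduce to echelon form.
The reduction yields 3 nonzero rows, so the rank is 3.
Since rank 3 < 4, the set is linearly dependent.
Indeed u₁ - u₃ + 2u₄ = 0.

linearly dependent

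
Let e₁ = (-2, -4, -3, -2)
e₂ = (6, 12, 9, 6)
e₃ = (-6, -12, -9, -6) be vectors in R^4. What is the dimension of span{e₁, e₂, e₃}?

1

Row-reduce the 3×4 matrix with these as rows.
Exactly 1 pivot survives; hence the rank is 1.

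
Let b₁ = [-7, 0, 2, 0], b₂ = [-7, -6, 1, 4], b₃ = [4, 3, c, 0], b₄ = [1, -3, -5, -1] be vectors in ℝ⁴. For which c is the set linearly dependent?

Place the vectors as rows of a 4×4 matrix; dependence ⇔ determinant zero.
Expanding, det = 273 - 126*c.
Solving 273 - 126*c = 0 yields c = 13/6.

c = 13/6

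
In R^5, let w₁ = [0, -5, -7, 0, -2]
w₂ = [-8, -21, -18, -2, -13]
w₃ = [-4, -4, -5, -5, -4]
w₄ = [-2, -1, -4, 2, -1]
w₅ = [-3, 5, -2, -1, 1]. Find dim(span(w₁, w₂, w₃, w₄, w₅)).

4

Apply Gaussian elimination to the matrix whose rows are w₁, w₂, w₃, w₄, w₅.
There are 4 pivot columns, so rank = 4.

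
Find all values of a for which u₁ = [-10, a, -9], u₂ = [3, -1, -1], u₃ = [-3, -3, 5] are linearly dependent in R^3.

a = 47/3

The vectors are dependent exactly when the determinant of the matrix with rows u₁, u₂, u₃ vanishes.
Expanding, det = 188 - 12*a.
This vanishes exactly when a = 47/3.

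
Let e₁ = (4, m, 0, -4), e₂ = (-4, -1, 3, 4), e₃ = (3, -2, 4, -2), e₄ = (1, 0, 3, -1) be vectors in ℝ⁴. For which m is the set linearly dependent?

m = 4/5

The vectors are dependent exactly when the determinant of the matrix with rows e₁, e₂, e₃, e₄ vanishes.
Expanding, det = 12 - 15*m.
This vanishes exactly when m = 4/5.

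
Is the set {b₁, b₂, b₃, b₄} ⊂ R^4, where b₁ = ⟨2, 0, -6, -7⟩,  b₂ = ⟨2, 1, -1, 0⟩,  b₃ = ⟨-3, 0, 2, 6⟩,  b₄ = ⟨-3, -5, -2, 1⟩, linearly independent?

linearly independent

Row-reduce the matrix whose columns are b₁, b₂, b₃, b₄.
The reduction yields 4 nonzero rows, so the rank is 4.
Since rank = 4 (the number of vectors), the set is linearly independent.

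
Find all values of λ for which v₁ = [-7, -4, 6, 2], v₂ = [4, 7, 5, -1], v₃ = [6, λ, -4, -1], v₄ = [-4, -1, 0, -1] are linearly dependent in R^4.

λ = 3

Dependence holds iff the 4×4 matrix [v₁ v₂ v₃ v₄] is singular.
Cofactor expansion gives det = 369 - 123*λ.
Setting this to zero gives λ = 3.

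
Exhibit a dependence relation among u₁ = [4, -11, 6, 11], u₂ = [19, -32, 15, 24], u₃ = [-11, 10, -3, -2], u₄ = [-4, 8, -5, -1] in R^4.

2u₁ - u₂ - u₃ = 0

Row-reduce the matrix with u₁, u₂, u₃, u₄ as columns; the null space gives the coefficients.
The free variable yields coefficients (2, -1, -1, 0) (any nonzero multiple also works).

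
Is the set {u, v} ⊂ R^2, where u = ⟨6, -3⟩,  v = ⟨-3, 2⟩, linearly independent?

The matrix [u|v] has determinant 3.
A nonzero determinant means the columns are linearly independent.

linearly independent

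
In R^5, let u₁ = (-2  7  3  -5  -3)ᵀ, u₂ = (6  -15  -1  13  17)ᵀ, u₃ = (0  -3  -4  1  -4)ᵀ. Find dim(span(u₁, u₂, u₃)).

Row-reduce the 3×5 matrix with these as rows.
Reduction leaves 2 leading entries, giving rank 2.

2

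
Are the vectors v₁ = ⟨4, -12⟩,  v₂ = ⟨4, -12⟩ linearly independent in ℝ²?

Two of the vectors are equal, giving an immediate dependence.

linearly dependent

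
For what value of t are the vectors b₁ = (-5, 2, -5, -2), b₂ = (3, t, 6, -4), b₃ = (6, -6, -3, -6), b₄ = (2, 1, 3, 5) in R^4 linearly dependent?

t = -24/7

Dependence holds iff the 4×4 matrix [b₁ b₂ b₃ b₄] is singular.
The determinant works out to 147*t + 504.
This vanishes exactly when t = -24/7.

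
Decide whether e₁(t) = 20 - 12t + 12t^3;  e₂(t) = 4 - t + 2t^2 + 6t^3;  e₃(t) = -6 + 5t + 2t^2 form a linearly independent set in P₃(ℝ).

linearly dependent

Write each element as a coordinate vector in ℝ⁴ using {1, t, …, t^3}.
Row-reduce the matrix whose columns are e₁, e₂, e₃.
The reduction yields 2 nonzero rows, so the rank is 2.
Since rank 2 < 3, the set is linearly dependent.
Indeed e₁ - 2e₂ + 2e₃ = 0.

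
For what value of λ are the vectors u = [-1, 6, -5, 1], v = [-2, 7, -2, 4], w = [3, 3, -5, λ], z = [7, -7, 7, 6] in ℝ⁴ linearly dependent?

λ = 12/7

The set is linearly dependent precisely when det[u; v; w; z] = 0.
Expanding, det = 240 - 140*λ.
Setting this to zero gives λ = 12/7.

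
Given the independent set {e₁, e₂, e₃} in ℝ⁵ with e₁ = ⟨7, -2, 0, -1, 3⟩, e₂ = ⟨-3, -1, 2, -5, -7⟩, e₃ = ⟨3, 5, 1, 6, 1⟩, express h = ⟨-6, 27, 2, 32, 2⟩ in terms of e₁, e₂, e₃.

Write h = c₁e₁ + … + c₃e₃ and equate components.
The system has the unique solution (c₁, c₂, c₃) = (-3, -1, 4).

h = -3e₁ - e₂ + 4e₃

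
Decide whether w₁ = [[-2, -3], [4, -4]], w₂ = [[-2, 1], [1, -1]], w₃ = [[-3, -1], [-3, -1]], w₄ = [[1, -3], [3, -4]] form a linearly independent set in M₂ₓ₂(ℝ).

Take coordinates with respect to the standard basis {E₁₁, E₁₂, E₂₁, E₂₂}.
The matrix [w₁|w₂|w₃|w₄] has determinant -103.
A nonzero determinant means the columns are linearly independent.

linearly independent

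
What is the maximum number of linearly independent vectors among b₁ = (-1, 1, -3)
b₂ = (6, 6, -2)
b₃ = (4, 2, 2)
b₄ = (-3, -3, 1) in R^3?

Put the 3×4 matrix [b₁|b₂|b₃|b₄] into echelon form.
Reduction leaves 2 leading entries, giving rank 2.
(With 4 elements in a 3-dimensional space the rank is at most 3.)

2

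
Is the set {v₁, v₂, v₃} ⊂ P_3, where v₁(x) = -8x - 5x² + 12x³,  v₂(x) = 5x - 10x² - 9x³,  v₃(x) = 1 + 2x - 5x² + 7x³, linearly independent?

linearly independent

Write each element as a coordinate vector in ℝ⁴ using {1, x, …, x³}.
Row-reduce the matrix whose columns are v₁, v₂, v₃.
The reduction yields 3 nonzero rows, so the rank is 3.
Since rank = 3 (the number of vectors), the set is linearly independent.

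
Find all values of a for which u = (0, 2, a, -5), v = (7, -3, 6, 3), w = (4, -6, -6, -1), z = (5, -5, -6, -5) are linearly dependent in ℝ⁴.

Place the vectors as rows of a 4×4 matrix; dependence ⇔ determinant zero.
Cofactor expansion gives det = 160*a + 48.
Setting this to zero gives a = -3/10.

a = -3/10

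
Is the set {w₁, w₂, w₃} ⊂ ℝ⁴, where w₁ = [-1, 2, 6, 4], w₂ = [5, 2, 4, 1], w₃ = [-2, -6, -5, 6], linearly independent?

linearly independent

Row-reduce the matrix whose columns are w₁, w₂, w₃.
The reduction yields 3 nonzero rows, so the rank is 3.
Since rank = 3 (the number of vectors), the set is linearly independent.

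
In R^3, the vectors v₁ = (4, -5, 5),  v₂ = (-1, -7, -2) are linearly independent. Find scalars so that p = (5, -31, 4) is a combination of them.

p = 2v₁ + 3v₂

Solve the system with v₁, v₂ as columns and p as the right-hand side.
Back-substitution yields (a₁, a₂) = (2, 3).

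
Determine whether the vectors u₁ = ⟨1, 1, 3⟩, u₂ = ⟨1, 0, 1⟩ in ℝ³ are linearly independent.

linearly independent

Row-reduce the matrix whose columns are u₁, u₂.
The reduction yields 2 nonzero rows, so the rank is 2.
Since rank = 2 (the number of vectors), the set is linearly independent.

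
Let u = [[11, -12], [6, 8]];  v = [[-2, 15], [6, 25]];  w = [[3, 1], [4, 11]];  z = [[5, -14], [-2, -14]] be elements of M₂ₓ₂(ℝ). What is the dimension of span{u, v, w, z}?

Represent each element by its coordinate vector in ℝ⁴.
Put the 4×4 matrix [u|v|w|z] into echelon form.
There are 2 pivot columns, so rank = 2.

2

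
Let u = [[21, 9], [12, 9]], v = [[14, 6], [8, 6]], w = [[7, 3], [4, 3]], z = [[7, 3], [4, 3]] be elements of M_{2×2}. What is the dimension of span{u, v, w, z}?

dim = 1

Use coordinates relative to {E₁₁, E₁₂, E₂₁, E₂₂}.
Put the 4×4 matrix [u|v|w|z] into echelon form.
Reduction leaves 1 leading entry, giving rank 1.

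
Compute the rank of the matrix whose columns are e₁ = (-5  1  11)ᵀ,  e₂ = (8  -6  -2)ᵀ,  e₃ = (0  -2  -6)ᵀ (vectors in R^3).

Form the matrix with e₁, e₂, e₃ as columns and reduce.
The echelon form has 3 nonzero rows, so the rank is 3.

rank 3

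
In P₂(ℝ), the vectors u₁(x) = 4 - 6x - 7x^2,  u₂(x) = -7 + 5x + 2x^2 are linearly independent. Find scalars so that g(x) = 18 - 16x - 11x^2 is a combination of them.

g = u₁ - 2u₂

Work in coordinates with respect to the standard basis {1, x, x^2}.
Set up the augmented matrix [u₁ | u₂ | g] and row-reduce.
The system has the unique solution (α₁, α₂) = (1, -2).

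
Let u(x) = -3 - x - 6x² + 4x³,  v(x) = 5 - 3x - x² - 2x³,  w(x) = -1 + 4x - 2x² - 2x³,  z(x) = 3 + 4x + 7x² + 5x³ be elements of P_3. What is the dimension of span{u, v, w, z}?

Use coordinates relative to {1, x, …, x³}.
Form the matrix with u, v, w, z as columns and reduce.
Exactly 4 pivots survive; hence the rank is 4.

dim = 4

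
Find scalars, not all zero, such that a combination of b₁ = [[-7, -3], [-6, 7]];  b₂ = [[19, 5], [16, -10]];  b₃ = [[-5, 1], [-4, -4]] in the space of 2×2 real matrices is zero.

2b₁ + b₂ + b₃ = 0

Write each element as a vector in ℝ⁴ using {E₁₁, E₁₂, E₂₁, E₂₂}.
Write the vectors as columns of a matrix and find a nonzero vector in its null space.
The free variable yields coefficients (2, 1, 1) (any nonzero multiple also works).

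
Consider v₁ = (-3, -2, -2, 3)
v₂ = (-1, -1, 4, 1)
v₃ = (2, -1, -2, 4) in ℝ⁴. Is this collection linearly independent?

Row-reduce the matrix whose columns are v₁, v₂, v₃.
The reduction yields 3 nonzero rows, so the rank is 3.
Since rank = 3 (the number of vectors), the set is linearly independent.

linearly independent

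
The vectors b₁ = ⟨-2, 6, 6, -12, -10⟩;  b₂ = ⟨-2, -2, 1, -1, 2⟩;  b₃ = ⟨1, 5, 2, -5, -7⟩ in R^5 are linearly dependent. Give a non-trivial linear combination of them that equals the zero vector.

b₁ - 2b₂ - 2b₃ = 0

Set up α₁b₁ + … + α₃b₃ = 0 and solve the homogeneous system.
The free variable yields coefficients (1, -2, -2) (any nonzero multiple also works).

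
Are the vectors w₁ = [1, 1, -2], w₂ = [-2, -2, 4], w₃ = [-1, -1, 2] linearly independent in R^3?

linearly dependent

One vector is a scalar multiple of another, so the set is dependent.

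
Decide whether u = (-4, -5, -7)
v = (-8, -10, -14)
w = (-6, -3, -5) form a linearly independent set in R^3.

One vector is a scalar multiple of another, so the set is dependent.

linearly dependent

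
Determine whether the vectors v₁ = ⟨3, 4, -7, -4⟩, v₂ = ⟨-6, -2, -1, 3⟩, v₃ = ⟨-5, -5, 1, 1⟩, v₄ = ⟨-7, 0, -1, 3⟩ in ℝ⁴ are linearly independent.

linearly independent

Form the 4×4 matrix with these as columns; its determinant is 293.
A nonzero determinant means the columns are linearly independent.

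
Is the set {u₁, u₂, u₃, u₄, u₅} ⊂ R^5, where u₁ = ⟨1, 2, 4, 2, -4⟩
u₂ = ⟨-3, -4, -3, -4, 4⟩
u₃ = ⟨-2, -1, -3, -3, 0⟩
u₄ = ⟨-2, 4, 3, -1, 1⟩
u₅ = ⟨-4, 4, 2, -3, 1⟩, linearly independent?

linearly independent

Form the 5×5 matrix with these as columns; its determinant is 90.
A nonzero determinant means the columns are linearly independent.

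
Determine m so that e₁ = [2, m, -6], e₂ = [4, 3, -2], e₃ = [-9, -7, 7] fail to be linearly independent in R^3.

Dependence holds iff the 3×3 matrix [e₁ e₂ e₃] is singular.
Cofactor expansion gives det = 20 - 10*m.
Setting this to zero gives m = 2.

m = 2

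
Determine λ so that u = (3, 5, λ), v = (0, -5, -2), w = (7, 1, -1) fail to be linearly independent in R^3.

The set is linearly dependent precisely when det[u; v; w] = 0.
Expanding, det = 35*λ - 49.
Solving 35*λ - 49 = 0 yields λ = 7/5.

λ = 7/5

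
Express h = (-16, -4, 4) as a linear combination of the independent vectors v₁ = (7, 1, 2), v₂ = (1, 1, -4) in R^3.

h = -2v₁ - 2v₂

Since v₁, v₂ are independent, the coefficients expressing h are uniquely determined by a linear system.
Back-substitution yields (a₁, a₂) = (-2, -2).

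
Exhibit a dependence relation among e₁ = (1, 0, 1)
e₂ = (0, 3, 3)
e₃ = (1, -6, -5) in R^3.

Write the vectors as columns of a matrix and find a nonzero vector in its null space.
One solution (up to scaling) is (1, -2, -1).

e₁ - 2e₂ - e₃ = 0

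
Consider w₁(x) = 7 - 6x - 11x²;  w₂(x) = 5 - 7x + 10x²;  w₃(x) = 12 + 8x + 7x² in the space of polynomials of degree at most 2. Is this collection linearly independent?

Take coordinates with respect to the standard basis {1, x, x²}.
Row-reduce the matrix whose columns are w₁, w₂, w₃.
The reduction yields 3 nonzero rows, so the rank is 3.
Since rank = 3 (the number of vectors), the set is linearly independent.

linearly independent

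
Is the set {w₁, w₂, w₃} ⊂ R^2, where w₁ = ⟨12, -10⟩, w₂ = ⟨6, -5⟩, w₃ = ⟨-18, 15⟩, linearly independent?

linearly dependent

There are 3 vectors in a 2-dimensional space, so they cannot be linearly independent.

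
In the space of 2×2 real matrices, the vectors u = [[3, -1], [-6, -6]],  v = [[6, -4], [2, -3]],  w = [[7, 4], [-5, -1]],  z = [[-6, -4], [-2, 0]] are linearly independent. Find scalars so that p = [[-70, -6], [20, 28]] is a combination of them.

Take coordinate vectors relative to {E₁₁, E₁₂, E₂₁, E₂₂}.
Write p = c₁u + … + c₄z and equate components.
Row-reducing the augmented matrix gives the unique coefficients (c₁, …, c₄) = (-2, -4, -4, 2).

p = -2u - 4v - 4w + 2z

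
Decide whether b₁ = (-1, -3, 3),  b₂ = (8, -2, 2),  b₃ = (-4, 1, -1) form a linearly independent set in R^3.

linearly dependent

Place the vectors as rows of a 3×3 matrix and reduce to echelon form.
The reduction yields 2 nonzero rows, so the rank is 2.
Since rank 2 < 3, the set is linearly dependent.
Indeed b₂ + 2b₃ = 0.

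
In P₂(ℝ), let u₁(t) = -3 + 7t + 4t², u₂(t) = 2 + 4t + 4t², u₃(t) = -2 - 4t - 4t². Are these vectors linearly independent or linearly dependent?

Take coordinates with respect to the standard basis {1, t, t²}.
Place the vectors as rows of a 3×3 matrix and reduce to echelon form.
The reduction yields 2 nonzero rows, so the rank is 2.
Since rank 2 < 3, the set is linearly dependent.
Indeed u₂ + u₃ = 0.

linearly dependent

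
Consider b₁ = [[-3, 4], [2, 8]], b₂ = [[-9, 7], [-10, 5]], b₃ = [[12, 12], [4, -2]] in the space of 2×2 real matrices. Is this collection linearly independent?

linearly independent

Write each element as a coordinate vector in ℝ⁴ using {E₁₁, E₁₂, E₂₁, E₂₂}.
Row-reduce the matrix whose columns are b₁, b₂, b₃.
The reduction yields 3 nonzero rows, so the rank is 3.
Since rank = 3 (the number of vectors), the set is linearly independent.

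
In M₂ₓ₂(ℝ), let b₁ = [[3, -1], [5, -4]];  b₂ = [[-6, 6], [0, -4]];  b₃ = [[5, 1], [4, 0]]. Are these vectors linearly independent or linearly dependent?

linearly independent

Take coordinates with respect to the standard basis {E₁₁, E₁₂, E₂₁, E₂₂}.
Row-reduce the matrix whose columns are b₁, b₂, b₃.
The reduction yields 3 nonzero rows, so the rank is 3.
Since rank = 3 (the number of vectors), the set is linearly independent.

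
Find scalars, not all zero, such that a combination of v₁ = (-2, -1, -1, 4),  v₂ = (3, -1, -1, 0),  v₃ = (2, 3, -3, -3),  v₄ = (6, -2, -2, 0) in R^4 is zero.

Solve the homogeneous system with v₁, v₂, v₃, v₄ as columns by row-reducing the coefficient matrix.
One solution (up to scaling) is (0, 2, 0, -1).

2v₂ - v₄ = 0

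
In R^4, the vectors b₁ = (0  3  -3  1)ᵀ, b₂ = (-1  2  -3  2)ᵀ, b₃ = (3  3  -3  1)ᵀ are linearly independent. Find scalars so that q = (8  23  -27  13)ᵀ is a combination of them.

q = b₁ + 4b₂ + 4b₃

Set up the augmented matrix [b₁ | b₂ | b₃ | q] and row-reduce.
Row-reducing the augmented matrix gives the unique coefficients (a₁, a₂, a₃) = (1, 4, 4).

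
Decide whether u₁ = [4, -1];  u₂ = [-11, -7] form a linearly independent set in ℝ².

Row-reduce the matrix whose columns are u₁, u₂.
The reduction yields 2 nonzero rows, so the rank is 2.
Since rank = 2 (the number of vectors), the set is linearly independent.

linearly independent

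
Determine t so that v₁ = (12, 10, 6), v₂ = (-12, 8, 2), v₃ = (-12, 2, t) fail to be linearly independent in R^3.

t = -2/3

Dependence holds iff the 3×3 matrix [v₁ v₂ v₃] is singular.
Expanding, det = 216*t + 144.
Setting this to zero gives t = -2/3.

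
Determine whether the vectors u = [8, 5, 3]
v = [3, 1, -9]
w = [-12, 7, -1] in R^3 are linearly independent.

The matrix [u|v|w] has determinant 1150.
A nonzero determinant means the columns are linearly independent.

linearly independent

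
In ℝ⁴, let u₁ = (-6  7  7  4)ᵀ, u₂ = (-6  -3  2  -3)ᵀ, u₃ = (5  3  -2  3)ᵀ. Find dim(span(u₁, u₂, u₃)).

dim = 3

Row-reduce the 3×4 matrix with these as rows.
Reduction leaves 3 leading entries, giving rank 3.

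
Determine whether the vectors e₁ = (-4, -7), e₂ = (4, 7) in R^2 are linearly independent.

The matrix [e₁|e₂] has determinant 0.
A zero determinant means the columns are linearly dependent.
Indeed e₁ + e₂ = 0.

linearly dependent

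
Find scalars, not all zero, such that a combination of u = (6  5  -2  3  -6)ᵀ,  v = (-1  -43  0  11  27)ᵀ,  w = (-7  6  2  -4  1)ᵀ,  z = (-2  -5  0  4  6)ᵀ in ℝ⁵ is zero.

3u + v + 3w - 2z = 0

Write the vectors as columns of a matrix and find a nonzero vector in its null space.
A generator of the null space is (3, 1, 3, -2).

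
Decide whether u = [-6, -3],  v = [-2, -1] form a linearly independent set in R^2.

linearly dependent

Form the 2×2 matrix with these as columns; its determinant is 0.
A zero determinant means the columns are linearly dependent.
Indeed u - 3v = 0.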